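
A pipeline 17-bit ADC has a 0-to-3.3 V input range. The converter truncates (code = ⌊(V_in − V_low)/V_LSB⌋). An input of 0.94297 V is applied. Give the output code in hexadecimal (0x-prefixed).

With 131072 levels over 3.3 V, one step is 25.18 µV.
(V_in − V_low)/LSB = (0.94297 − 0) / 2.5177e-05 = 37453.625.
⌊·⌋(37453.625) = 37453.
In hexadecimal (0x-prefixed): 0x924D.

code 0x924D (decimal 37453)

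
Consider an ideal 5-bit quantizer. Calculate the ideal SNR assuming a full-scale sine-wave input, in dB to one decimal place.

SNR ≈ 6.02·N + 1.76 dB = 6.02·5 + 1.76 = 31.86 dB.

31.9 dB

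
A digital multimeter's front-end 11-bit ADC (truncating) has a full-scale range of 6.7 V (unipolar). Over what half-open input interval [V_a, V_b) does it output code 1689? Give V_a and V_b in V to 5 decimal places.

LSB = 6.7/2^11 = 3.271 mV.
V_a = V_low + 1689·LSB = 5.52554 V; V_b = V_low + 1690·LSB = 5.52881 V.

[5.52554 V, 5.52881 V)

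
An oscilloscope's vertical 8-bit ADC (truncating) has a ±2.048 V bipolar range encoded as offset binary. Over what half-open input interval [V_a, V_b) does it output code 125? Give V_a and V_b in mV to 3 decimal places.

LSB = 4.096/2^8 = 16.000 mV.
V_a = V_low + 125·LSB = -0.048 V; V_b = V_low + 126·LSB = -0.032 V.

[-48.000 mV, -32.000 mV)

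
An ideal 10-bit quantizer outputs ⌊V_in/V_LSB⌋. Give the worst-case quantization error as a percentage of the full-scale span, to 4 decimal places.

0.0977 %

Truncating → worst-case error = 1 LSB = V_FS/2^10, so 100/1024 = 0.0976562 % of full scale.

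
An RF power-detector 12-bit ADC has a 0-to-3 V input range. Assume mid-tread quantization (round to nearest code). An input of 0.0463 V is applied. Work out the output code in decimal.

LSB = 3 V / 4096 = 0.732 mV.
Input sits at 63.215 steps above V_low.
Round → code 63.

code 63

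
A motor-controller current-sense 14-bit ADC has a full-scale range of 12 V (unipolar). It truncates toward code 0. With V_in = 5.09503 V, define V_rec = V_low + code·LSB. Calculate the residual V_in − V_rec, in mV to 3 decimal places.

0.303 mV

One LSB is 12 V / 16384 = 0.732 mV.
Scaled input = 6956.4143 LSBs, so code = 6956.
V_rec = 0 + 6956·0.000732422 = 5.0947266 V.
Error = 5.09503 − 5.0947266 = 0.000303437 V = 0.303 mV.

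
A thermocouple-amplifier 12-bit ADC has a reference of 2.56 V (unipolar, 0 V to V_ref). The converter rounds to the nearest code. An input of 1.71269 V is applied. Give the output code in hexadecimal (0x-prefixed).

With 4096 levels over 2.56 V, one step is 0.625 mV.
Input sits at 2740.304 steps above V_low.
So the output code is 2740.
In hexadecimal (0x-prefixed): 0xAB4.

code 0xAB4 (decimal 2740)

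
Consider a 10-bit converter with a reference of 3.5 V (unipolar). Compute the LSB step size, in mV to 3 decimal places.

Full-scale span = 3.5 V.
LSB = 3.5 / 2^10 = 3.5 / 1024 = 0.00341797 V = 3.418 mV.

3.418 mV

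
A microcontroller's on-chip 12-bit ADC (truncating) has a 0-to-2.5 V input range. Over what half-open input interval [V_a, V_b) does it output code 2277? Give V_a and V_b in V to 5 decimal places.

[1.38977 V, 1.39038 V)

LSB = 2.5/2^12 = 0.610 mV.
V_a = V_low + 2277·LSB = 1.38977 V; V_b = V_low + 2278·LSB = 1.39038 V.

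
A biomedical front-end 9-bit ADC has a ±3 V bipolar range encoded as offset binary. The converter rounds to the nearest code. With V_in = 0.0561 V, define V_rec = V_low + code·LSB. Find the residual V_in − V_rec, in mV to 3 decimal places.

-2.494 mV

Step size: 6 V ÷ 2^9 = 11.719 mV.
Scaled input = 260.7872 LSBs, so code = 261.
Code 261 maps back to (−3) + 261×0.0117188 V = 0.05859375 V.
Error = 0.0561 − 0.05859375 = -0.00249375 V = -2.494 mV.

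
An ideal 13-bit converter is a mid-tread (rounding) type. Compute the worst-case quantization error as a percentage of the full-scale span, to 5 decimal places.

Rounding → worst-case error = ½ LSB = V_FS/2^14, so 100/16384 = 0.00610352 % of full scale.

0.00610 %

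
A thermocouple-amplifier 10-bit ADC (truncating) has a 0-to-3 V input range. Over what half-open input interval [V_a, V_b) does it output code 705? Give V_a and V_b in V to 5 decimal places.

LSB = 3/2^10 = 2.930 mV.
V_a = V_low + 705·LSB = 2.06543 V; V_b = V_low + 706·LSB = 2.06836 V.

[2.06543 V, 2.06836 V)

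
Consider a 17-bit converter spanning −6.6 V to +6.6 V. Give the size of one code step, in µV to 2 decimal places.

Full-scale span = 13.2 V.
LSB = 13.2 / 2^17 = 13.2 / 131072 = 0.000100708 V = 100.71 µV.

100.71 µV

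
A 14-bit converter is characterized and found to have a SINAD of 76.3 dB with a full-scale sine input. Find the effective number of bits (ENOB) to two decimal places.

ENOB = (SINAD − 1.76) / 6.02 = (76.3 − 1.76)/6.02 = 12.382.

12.38 bits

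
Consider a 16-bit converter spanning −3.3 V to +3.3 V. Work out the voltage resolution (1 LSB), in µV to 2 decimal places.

100.71 µV

Full-scale span = 6.6 V.
LSB = 6.6 / 2^16 = 6.6 / 65536 = 0.000100708 V = 100.71 µV.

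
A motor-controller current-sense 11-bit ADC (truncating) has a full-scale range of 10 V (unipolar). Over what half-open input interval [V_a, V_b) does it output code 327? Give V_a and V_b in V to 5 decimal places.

[1.59668 V, 1.60156 V)

LSB = 10/2^11 = 4.883 mV.
V_a = V_low + 327·LSB = 1.59668 V; V_b = V_low + 328·LSB = 1.60156 V.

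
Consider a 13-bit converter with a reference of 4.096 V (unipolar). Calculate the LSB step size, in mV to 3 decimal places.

Full-scale span = 4.096 V.
LSB = 4.096 / 2^13 = 4.096 / 8192 = 0.0005 V = 0.500 mV.

0.500 mV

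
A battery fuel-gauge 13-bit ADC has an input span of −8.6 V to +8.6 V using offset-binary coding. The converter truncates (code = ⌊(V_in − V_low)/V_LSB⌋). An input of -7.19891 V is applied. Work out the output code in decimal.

code 667

Full-scale span = 17.2 V; LSB = 17.2/2^13 = 2.100 mV.
(V_in − V_low)/LSB = (-7.19891 − (−8.6)) / 0.00209961 = 667.310.
Floor → code 667.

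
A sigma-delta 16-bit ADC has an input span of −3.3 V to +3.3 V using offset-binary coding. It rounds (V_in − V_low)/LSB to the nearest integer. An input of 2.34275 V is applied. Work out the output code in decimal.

Full-scale span = 6.6 V; LSB = 6.6/2^16 = 100.71 µV.
(2.34275 − (−3.3)) / 0.000100708 = 56030.798 LSBs.
Round → code 56031.

code 56031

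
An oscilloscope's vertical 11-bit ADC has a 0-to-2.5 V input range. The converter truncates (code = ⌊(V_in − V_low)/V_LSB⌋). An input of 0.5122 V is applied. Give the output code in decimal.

code 419

LSB = 2.5 V / 2048 = 1.221 mV.
(0.5122 − 0) / 0.0012207 = 419.594 LSBs.
Floor → code 419.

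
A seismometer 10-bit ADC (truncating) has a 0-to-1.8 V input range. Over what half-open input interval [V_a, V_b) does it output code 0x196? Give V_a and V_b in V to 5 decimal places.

LSB = 1.8/2^10 = 1.758 mV.
Code 0x196 = 406 decimal.
V_a = V_low + 406·LSB = 0.713672 V; V_b = V_low + 407·LSB = 0.71543 V.

[0.71367 V, 0.71543 V)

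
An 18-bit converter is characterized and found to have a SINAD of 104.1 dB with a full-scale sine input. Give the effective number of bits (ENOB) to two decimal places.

ENOB = (SINAD − 1.76) / 6.02 = (104.1 − 1.76)/6.02 = 17.000.

17.00 bits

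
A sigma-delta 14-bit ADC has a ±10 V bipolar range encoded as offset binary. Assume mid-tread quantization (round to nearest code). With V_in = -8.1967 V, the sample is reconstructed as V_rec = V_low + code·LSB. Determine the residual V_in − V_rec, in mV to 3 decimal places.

0.321 mV

LSB = 20/2^14 = 1.221 mV.
(V_in − V_low)/LSB = (-8.1967 − (−10))/0.0012207 = 1477.2634 → code 1477 (round).
V_rec = (−10) + 1477·0.0012207 = -8.1970215 V.
Difference: 0.000321484 V → 0.321 mV.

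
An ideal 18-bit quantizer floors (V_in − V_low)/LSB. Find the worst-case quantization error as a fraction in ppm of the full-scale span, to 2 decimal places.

3.81 ppm

Truncating → worst-case error = 1 LSB = V_FS/2^18, so 1e+06/262144 = 3.8147 ppm of full scale.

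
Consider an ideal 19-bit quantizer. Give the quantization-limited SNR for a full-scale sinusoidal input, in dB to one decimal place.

116.1 dB

SNR ≈ 6.02·N + 1.76 dB = 6.02·19 + 1.76 = 116.14 dB.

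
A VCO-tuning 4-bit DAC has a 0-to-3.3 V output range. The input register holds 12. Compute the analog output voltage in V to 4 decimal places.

LSB = 3.3 V / 2^4 = 206.250 mV.
V_out = 0 + 12 × 0.20625 V = 2.475 V.

2.4750 V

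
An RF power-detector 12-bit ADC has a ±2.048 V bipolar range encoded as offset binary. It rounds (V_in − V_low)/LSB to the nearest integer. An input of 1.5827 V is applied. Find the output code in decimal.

code 3631

Full-scale span = 4.096 V; LSB = 4.096/2^12 = 1.000 mV.
(V_in − V_low)/LSB = (1.5827 − (−2.048)) / 0.001 = 3630.700.
So the output code is 3631.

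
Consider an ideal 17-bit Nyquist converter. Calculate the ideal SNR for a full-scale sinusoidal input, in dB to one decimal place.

104.1 dB

SNR ≈ 6.02·N + 1.76 dB = 6.02·17 + 1.76 = 104.10 dB.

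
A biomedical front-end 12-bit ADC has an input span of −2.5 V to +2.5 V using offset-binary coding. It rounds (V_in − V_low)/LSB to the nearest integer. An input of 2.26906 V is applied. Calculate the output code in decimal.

code 3907

Full-scale span = 5 V; LSB = 5/2^12 = 1.221 mV.
(2.26906 − (−2.5)) / 0.0012207 = 3906.814 LSBs.
So the output code is 3907.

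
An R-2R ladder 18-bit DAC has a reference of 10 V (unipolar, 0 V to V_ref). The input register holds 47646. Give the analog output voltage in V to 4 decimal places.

LSB = 10 V / 2^18 = 38.15 µV.
V_out = 0 + 47646 × 3.8147e-05 V = 1.81755 V.

1.8176 V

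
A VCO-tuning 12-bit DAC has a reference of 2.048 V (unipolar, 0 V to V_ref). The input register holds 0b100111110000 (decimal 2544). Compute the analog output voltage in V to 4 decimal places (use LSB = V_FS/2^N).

1.2720 V

LSB = 2.048 V / 2^12 = 0.500 mV.
Code 0b100111110000 = 2544 decimal.
V_out = 0 + 2544 × 0.0005 V = 1.272 V.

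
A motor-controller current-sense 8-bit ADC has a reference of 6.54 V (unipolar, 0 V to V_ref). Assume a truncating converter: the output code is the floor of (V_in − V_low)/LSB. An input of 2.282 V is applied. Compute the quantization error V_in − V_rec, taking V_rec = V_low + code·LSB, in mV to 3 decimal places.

8.328 mV

LSB = 6.54/2^8 = 25.547 mV.
(V_in − V_low)/LSB = (2.282 − 0)/0.0255469 = 89.3260 → code 89 (floor).
V_rec = 0 + 89·0.0255469 = 2.2736719 V.
Difference: 0.00832813 V → 8.328 mV.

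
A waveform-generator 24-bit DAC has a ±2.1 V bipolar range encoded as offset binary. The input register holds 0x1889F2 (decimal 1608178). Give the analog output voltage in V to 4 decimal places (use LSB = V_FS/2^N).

-1.6974 V

LSB = 4.2 V / 2^24 = 0.25 µV.
Code 0x1889F2 = 1608178 decimal.
V_out = (−2.1) + 1608178 × 2.5034e-07 V = -1.69741 V.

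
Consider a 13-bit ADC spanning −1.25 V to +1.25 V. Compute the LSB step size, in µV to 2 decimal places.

305.18 µV

Full-scale span = 2.5 V.
LSB = 2.5 / 2^13 = 2.5 / 8192 = 0.000305176 V = 305.18 µV.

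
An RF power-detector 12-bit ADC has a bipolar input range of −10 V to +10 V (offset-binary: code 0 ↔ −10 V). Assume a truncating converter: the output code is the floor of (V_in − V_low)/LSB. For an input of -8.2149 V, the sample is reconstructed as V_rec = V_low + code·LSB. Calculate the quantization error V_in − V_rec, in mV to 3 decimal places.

LSB = 20/2^12 = 4.883 mV.
(-8.2149 − (−10))/0.00488281 = 365.5885; ⌊·⌋ gives code 365.
V_rec = (−10) + 365·0.00488281 = -8.2177734 V.
Difference: 0.00287344 V → 2.873 mV.

2.873 mV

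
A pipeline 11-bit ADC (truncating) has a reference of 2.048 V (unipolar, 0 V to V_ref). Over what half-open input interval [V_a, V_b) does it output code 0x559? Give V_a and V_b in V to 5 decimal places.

LSB = 2.048/2^11 = 1.000 mV.
Code 0x559 = 1369 decimal.
V_a = V_low + 1369·LSB = 1.369 V; V_b = V_low + 1370·LSB = 1.37 V.

[1.36900 V, 1.37000 V)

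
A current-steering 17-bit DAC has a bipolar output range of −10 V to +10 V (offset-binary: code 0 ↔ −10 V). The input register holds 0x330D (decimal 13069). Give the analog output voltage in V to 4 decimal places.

-8.0058 V

LSB = 20 V / 2^17 = 152.59 µV.
Code 0x330D = 13069 decimal.
V_out = (−10) + 13069 × 0.000152588 V = -8.00583 V.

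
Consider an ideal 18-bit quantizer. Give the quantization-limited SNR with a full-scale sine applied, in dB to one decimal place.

SNR ≈ 6.02·N + 1.76 dB = 6.02·18 + 1.76 = 110.12 dB.

110.1 dB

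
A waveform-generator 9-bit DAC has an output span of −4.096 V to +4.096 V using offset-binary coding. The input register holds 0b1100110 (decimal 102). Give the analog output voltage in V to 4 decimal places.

-2.4640 V

LSB = 8.192 V / 2^9 = 16.000 mV.
Code 0b1100110 = 102 decimal.
V_out = (−4.096) + 102 × 0.016 V = -2.464 V.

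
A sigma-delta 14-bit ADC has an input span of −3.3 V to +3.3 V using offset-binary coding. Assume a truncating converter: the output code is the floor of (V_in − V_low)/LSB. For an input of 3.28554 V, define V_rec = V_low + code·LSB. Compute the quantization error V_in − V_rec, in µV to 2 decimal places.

One LSB is 6.6 V / 16384 = 402.83 µV.
Scaled input = 16348.1041 LSBs, so code = 16348.
V_rec = (−3.3) + 16348·0.000402832 = 3.285498 V.
Difference: 4.19531e-05 V → 41.95 µV.

41.95 µV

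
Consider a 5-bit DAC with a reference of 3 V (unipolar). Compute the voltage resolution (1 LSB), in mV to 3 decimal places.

93.750 mV

Full-scale span = 3 V.
LSB = 3 / 2^5 = 3 / 32 = 0.09375 V = 93.750 mV.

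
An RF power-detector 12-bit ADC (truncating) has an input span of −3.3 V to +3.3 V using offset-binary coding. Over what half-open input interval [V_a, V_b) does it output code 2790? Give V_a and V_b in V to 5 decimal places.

[1.19561 V, 1.19722 V)

LSB = 6.6/2^12 = 1.611 mV.
V_a = V_low + 2790·LSB = 1.19561 V; V_b = V_low + 2791·LSB = 1.19722 V.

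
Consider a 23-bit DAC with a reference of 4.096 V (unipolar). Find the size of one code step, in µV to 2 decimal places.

0.49 µV

Full-scale span = 4.096 V.
LSB = 4.096 / 2^23 = 4.096 / 8388608 = 4.88281e-07 V = 0.49 µV.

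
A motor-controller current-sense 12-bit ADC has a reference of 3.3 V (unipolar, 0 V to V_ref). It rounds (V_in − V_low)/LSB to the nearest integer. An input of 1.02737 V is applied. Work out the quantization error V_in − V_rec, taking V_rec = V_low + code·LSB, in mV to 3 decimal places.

0.148 mV

Step size: 3.3 V ÷ 2^12 = 0.806 mV.
(1.02737 − 0)/0.000805664 = 1275.1841; round gives code 1275.
Code 1275 maps back to 0 + 1275×0.000805664 V = 1.0272217 V.
Error = 1.02737 − 1.0272217 = 0.00014832 V = 0.148 mV.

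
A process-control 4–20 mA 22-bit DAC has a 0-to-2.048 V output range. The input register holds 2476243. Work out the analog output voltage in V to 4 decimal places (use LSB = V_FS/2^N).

LSB = 2.048 V / 2^22 = 0.49 µV.
V_out = 0 + 2476243 × 4.88281e-07 V = 1.2091 V.

1.2091 V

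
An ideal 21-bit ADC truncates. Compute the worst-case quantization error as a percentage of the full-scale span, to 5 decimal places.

0.00005 %

Truncating → worst-case error = 1 LSB = V_FS/2^21, so 100/2097152 = 4.76837e-05 % of full scale.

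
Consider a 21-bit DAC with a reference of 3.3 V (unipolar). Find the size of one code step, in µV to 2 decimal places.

1.57 µV

Full-scale span = 3.3 V.
LSB = 3.3 / 2^21 = 3.3 / 2097152 = 1.57356e-06 V = 1.57 µV.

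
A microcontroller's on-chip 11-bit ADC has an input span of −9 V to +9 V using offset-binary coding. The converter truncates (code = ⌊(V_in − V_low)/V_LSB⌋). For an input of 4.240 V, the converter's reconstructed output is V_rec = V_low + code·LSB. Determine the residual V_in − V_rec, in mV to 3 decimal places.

3.672 mV

LSB = 18/2^11 = 8.789 mV.
(4.240 − (−9))/0.00878906 = 1506.4178; ⌊·⌋ gives code 1506.
V_rec = (−9) + 1506·0.00878906 = 4.2363281 V.
Difference: 0.00367187 V → 3.672 mV.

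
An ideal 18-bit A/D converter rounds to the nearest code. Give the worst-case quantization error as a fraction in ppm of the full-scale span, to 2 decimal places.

Rounding → worst-case error = ½ LSB = V_FS/2^19, so 1e+06/524288 = 1.90735 ppm of full scale.

1.91 ppm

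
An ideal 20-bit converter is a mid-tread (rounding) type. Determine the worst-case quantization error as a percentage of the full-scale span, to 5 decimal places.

Rounding → worst-case error = ½ LSB = V_FS/2^21, so 100/2097152 = 4.76837e-05 % of full scale.

0.00005 %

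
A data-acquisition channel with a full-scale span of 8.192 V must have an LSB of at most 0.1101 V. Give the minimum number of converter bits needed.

7 bits

Number of steps required ≥ 8.192 V / 0.1101 V = 74.41.
Need 2^N ≥ 74.41; 2^6 = 64, 2^7 = 128.
Minimum N = 7.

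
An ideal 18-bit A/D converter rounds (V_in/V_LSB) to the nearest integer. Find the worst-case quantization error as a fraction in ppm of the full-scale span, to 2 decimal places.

Rounding → worst-case error = ½ LSB = V_FS/2^19, so 1e+06/524288 = 1.90735 ppm of full scale.

1.91 ppm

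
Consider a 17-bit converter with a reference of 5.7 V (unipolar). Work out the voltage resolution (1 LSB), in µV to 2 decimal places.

43.49 µV

Full-scale span = 5.7 V.
LSB = 5.7 / 2^17 = 5.7 / 131072 = 4.34875e-05 V = 43.49 µV.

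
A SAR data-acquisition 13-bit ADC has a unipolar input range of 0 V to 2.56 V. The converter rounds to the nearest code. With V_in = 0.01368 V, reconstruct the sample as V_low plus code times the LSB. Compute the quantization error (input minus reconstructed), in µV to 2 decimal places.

LSB = 2.56/2^13 = 312.50 µV.
Scaled input = 43.7760 LSBs, so code = 44.
V_rec = 0 + 44·0.0003125 = 0.01375 V.
V_in − V_rec = -7e-05 V = -70.00 µV.

-70.00 µV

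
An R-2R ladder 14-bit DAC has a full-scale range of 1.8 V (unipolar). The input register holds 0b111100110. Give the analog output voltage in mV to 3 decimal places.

LSB = 1.8 V / 2^14 = 109.86 µV.
Code 0b111100110 = 486 decimal.
V_out = 0 + 486 × 0.000109863 V = 0.0533936 V.
= 53.394 mV.

53.394 mV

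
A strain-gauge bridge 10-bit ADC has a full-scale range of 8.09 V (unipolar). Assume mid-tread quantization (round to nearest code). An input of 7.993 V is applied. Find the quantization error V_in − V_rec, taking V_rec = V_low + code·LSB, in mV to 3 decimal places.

-2.195 mV

LSB = 8.09/2^10 = 7.900 mV.
(V_in − V_low)/LSB = (7.993 − 0)/0.00790039 = 1011.7221 → code 1012 (round).
Code 1012 maps back to 0 + 1012×0.00790039 V = 7.9951953 V.
V_in − V_rec = -0.00219531 V = -2.195 mV.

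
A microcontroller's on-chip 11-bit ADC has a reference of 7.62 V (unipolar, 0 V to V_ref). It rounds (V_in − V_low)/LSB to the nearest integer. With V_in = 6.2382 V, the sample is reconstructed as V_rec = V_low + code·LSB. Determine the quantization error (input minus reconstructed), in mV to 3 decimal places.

Step size: 7.62 V ÷ 2^11 = 3.721 mV.
Scaled input = 1676.6186 LSBs, so code = 1677.
V_rec = 0 + 1677·0.0037207 = 6.2396191 V.
Error = 6.2382 − 6.2396191 = -0.00141914 V = -1.419 mV.

-1.419 mV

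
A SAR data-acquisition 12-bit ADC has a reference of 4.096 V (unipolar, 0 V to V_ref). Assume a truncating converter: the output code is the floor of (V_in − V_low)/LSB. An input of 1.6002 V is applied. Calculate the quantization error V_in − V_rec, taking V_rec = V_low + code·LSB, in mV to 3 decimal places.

One LSB is 4.096 V / 4096 = 1.000 mV.
Scaled input = 1600.2000 LSBs, so code = 1600.
Reconstructed: 1.6 V.
Error = 1.6002 − 1.6 = 0.0002 V = 0.200 mV.

0.200 mV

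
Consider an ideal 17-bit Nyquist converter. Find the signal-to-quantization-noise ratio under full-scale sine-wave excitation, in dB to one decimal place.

104.1 dB

SNR ≈ 6.02·N + 1.76 dB = 6.02·17 + 1.76 = 104.10 dB.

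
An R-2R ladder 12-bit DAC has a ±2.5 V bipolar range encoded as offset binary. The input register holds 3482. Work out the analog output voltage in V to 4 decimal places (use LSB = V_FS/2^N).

LSB = 5 V / 2^12 = 1.221 mV.
V_out = (−2.5) + 3482 × 0.0012207 V = 1.75049 V.

1.7505 V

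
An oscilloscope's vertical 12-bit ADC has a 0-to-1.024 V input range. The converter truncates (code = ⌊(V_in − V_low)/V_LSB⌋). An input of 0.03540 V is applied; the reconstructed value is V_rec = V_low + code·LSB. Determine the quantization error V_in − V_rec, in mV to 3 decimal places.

0.150 mV

One LSB is 1.024 V / 4096 = 250.00 µV.
(V_in − V_low)/LSB = (0.03540 − 0)/0.00025 = 141.6000 → code 141 (floor).
Reconstructed: 0.03525 V.
V_in − V_rec = 0.00015 V = 0.150 mV.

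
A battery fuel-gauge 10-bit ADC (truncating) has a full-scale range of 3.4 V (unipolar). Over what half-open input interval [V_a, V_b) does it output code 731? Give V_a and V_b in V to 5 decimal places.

LSB = 3.4/2^10 = 3.320 mV.
V_a = V_low + 731·LSB = 2.42715 V; V_b = V_low + 732·LSB = 2.43047 V.

[2.42715 V, 2.43047 V)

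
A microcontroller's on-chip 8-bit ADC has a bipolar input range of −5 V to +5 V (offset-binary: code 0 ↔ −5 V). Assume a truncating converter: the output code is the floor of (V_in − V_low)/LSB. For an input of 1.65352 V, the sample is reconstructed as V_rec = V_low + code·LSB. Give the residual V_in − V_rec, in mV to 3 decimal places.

12.895 mV

LSB = 10/2^8 = 39.062 mV.
(V_in − V_low)/LSB = (1.65352 − (−5))/0.0390625 = 170.3301 → code 170 (floor).
Code 170 maps back to (−5) + 170×0.0390625 V = 1.640625 V.
Difference: 0.012895 V → 12.895 mV.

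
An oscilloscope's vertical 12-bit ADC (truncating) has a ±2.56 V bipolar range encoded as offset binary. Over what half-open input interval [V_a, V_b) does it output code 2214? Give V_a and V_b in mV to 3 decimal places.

LSB = 5.12/2^12 = 1.250 mV.
V_a = V_low + 2214·LSB = 0.2075 V; V_b = V_low + 2215·LSB = 0.20875 V.

[207.500 mV, 208.750 mV)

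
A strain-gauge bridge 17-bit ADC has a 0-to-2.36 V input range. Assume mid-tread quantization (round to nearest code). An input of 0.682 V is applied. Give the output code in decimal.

Full-scale span = 2.36 V; LSB = 2.36/2^17 = 18.01 µV.
Input sits at 37877.586 steps above V_low.
round(37877.586) = 37878.

code 37878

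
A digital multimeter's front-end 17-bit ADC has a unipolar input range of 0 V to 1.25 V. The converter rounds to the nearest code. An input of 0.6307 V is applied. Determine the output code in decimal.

LSB = 1.25 V / 131072 = 9.54 µV.
(V_in − V_low)/LSB = (0.6307 − 0) / 9.53674e-06 = 66133.688.
So the output code is 66134.

code 66134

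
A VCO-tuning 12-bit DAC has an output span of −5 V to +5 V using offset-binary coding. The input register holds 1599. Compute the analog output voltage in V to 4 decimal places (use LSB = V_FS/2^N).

LSB = 10 V / 2^12 = 2.441 mV.
V_out = (−5) + 1599 × 0.00244141 V = -1.09619 V.

-1.0962 V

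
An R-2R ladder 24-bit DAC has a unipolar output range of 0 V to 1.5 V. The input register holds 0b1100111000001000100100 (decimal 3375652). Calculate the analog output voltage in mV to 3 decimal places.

301.807 mV

LSB = 1.5 V / 2^24 = 0.09 µV.
Code 0b1100111000001000100100 = 3375652 decimal.
V_out = 0 + 3375652 × 8.9407e-08 V = 0.301807 V.
= 301.807 mV.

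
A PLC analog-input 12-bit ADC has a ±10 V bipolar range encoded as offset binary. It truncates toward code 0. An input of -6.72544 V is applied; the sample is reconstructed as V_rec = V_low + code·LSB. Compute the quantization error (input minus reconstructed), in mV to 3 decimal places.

3.076 mV

LSB = 20/2^12 = 4.883 mV.
Scaled input = 670.6299 LSBs, so code = 670.
Code 670 maps back to (−10) + 670×0.00488281 V = -6.7285156 V.
Difference: 0.00307562 V → 3.076 mV.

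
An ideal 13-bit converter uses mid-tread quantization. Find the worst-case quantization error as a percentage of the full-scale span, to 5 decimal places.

Rounding → worst-case error = ½ LSB = V_FS/2^14, so 100/16384 = 0.00610352 % of full scale.

0.00610 %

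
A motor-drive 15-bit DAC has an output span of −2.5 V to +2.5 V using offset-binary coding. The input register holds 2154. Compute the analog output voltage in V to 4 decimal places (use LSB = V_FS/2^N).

LSB = 5 V / 2^15 = 152.59 µV.
V_out = (−2.5) + 2154 × 0.000152588 V = -2.17133 V.

-2.1713 V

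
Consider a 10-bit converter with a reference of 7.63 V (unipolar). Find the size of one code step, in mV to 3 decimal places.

7.451 mV

Full-scale span = 7.63 V.
LSB = 7.63 / 2^10 = 7.63 / 1024 = 0.00745117 V = 7.451 mV.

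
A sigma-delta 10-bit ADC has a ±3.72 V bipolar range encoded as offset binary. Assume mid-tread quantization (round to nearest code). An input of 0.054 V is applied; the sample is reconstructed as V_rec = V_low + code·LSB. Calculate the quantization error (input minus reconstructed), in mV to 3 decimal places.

One LSB is 7.44 V / 1024 = 7.266 mV.
(0.054 − (−3.72))/0.00726563 = 519.4323; round gives code 519.
Code 519 maps back to (−3.72) + 519×0.00726563 V = 0.050859375 V.
Error = 0.054 − 0.050859375 = 0.00314063 V = 3.141 mV.

3.141 mV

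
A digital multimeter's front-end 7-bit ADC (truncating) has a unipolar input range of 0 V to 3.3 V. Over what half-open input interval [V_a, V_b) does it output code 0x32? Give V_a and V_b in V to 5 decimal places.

[1.28906 V, 1.31484 V)

LSB = 3.3/2^7 = 25.781 mV.
Code 0x32 = 50 decimal.
V_a = V_low + 50·LSB = 1.28906 V; V_b = V_low + 51·LSB = 1.31484 V.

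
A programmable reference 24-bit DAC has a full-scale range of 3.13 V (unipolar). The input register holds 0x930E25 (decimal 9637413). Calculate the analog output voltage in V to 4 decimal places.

LSB = 3.13 V / 2^24 = 0.19 µV.
Code 0x930E25 = 9637413 decimal.
V_out = 0 + 9637413 × 1.86563e-07 V = 1.79798 V.

1.7980 V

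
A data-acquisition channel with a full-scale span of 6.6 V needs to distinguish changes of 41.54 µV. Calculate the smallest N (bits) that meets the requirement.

18 bits

Number of steps required ≥ 6.6 V / 41.54 µV = 158883.00.
Need 2^N ≥ 158883.00; 2^17 = 131072, 2^18 = 262144.
Minimum N = 18.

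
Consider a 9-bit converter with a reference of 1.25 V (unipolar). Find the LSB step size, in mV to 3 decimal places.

Full-scale span = 1.25 V.
LSB = 1.25 / 2^9 = 1.25 / 512 = 0.00244141 V = 2.441 mV.

2.441 mV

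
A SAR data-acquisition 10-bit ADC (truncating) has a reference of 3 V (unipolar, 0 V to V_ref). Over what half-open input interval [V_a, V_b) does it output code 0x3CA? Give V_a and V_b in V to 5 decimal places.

[2.84180 V, 2.84473 V)

LSB = 3/2^10 = 2.930 mV.
Code 0x3CA = 970 decimal.
V_a = V_low + 970·LSB = 2.8418 V; V_b = V_low + 971·LSB = 2.84473 V.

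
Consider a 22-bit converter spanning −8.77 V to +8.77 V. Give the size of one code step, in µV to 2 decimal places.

Full-scale span = 17.54 V.
LSB = 17.54 / 2^22 = 17.54 / 4194304 = 4.18186e-06 V = 4.18 µV.

4.18 µV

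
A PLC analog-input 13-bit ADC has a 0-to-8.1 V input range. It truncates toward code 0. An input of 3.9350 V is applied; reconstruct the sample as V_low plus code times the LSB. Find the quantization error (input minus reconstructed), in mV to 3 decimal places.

LSB = 8.1/2^13 = 0.989 mV.
(3.9350 − 0)/0.00098877 = 3979.6938; ⌊·⌋ gives code 3979.
Reconstructed: 3.934314 V.
Error = 3.9350 − 3.934314 = 0.000686035 V = 0.686 mV.

0.686 mV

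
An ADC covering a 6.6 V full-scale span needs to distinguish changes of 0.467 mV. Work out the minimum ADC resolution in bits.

14 bits

Number of steps required ≥ 6.6 V / 0.467 mV = 14132.76.
Need 2^N ≥ 14132.76; 2^13 = 8192, 2^14 = 16384.
Minimum N = 14.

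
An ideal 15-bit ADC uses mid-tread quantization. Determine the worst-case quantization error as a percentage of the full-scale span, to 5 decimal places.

0.00153 %

Rounding → worst-case error = ½ LSB = V_FS/2^16, so 100/65536 = 0.00152588 % of full scale.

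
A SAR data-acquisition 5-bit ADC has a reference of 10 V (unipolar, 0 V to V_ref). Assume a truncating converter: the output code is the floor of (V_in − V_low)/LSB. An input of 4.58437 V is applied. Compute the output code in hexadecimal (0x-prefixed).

With 32 levels over 10 V, one step is 312.500 mV.
(V_in − V_low)/LSB = (4.58437 − 0) / 0.3125 = 14.670.
Floor → code 14.
In hexadecimal (0x-prefixed): 0xE.

code 0xE (decimal 14)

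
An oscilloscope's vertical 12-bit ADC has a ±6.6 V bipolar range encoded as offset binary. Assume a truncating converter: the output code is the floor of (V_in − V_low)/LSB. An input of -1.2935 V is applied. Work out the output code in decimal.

With 4096 levels over 13.2 V, one step is 3.223 mV.
(V_in − V_low)/LSB = (-1.2935 − (−6.6)) / 0.00322266 = 1646.623.
So the output code is 1646.

code 1646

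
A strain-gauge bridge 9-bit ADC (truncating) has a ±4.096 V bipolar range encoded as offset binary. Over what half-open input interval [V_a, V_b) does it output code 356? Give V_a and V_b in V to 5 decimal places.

[1.60000 V, 1.61600 V)

LSB = 8.192/2^9 = 16.000 mV.
V_a = V_low + 356·LSB = 1.6 V; V_b = V_low + 357·LSB = 1.616 V.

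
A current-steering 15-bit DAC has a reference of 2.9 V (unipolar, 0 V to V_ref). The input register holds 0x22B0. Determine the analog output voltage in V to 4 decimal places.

0.7859 V

LSB = 2.9 V / 2^15 = 88.50 µV.
Code 0x22B0 = 8880 decimal.
V_out = 0 + 8880 × 8.8501e-05 V = 0.785889 V.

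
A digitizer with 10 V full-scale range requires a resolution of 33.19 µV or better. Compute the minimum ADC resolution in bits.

19 bits

Number of steps required ≥ 10 V / 33.19 µV = 301295.57.
Need 2^N ≥ 301295.57; 2^18 = 262144, 2^19 = 524288.
Minimum N = 19.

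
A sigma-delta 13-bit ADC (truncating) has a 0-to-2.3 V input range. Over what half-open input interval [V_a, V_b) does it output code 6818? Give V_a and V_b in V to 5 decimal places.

[1.91423 V, 1.91451 V)

LSB = 2.3/2^13 = 280.76 µV.
V_a = V_low + 6818·LSB = 1.91423 V; V_b = V_low + 6819·LSB = 1.91451 V.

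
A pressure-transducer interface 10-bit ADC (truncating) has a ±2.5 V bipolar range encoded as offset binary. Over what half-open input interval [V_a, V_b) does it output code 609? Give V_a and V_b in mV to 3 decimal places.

[473.633 mV, 478.516 mV)

LSB = 5/2^10 = 4.883 mV.
V_a = V_low + 609·LSB = 0.473633 V; V_b = V_low + 610·LSB = 0.478516 V.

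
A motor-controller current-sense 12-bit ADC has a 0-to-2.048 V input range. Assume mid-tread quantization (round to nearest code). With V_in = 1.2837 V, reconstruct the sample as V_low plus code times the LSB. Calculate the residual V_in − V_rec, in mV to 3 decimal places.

LSB = 2.048/2^12 = 0.500 mV.
Scaled input = 2567.4000 LSBs, so code = 2567.
V_rec = 0 + 2567·0.0005 = 1.2835 V.
Error = 1.2837 − 1.2835 = 0.0002 V = 0.200 mV.

0.200 mV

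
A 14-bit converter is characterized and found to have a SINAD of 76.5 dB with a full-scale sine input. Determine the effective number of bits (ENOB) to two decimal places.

ENOB = (SINAD − 1.76) / 6.02 = (76.5 − 1.76)/6.02 = 12.415.

12.42 bits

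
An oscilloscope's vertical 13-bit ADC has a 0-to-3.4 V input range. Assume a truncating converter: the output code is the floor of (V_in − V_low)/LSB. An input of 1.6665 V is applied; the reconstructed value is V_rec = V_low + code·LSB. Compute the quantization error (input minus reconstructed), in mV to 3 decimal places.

0.118 mV

One LSB is 3.4 V / 8192 = 415.04 µV.
Scaled input = 4015.2847 LSBs, so code = 4015.
Code 4015 maps back to 0 + 4015×0.000415039 V = 1.6663818 V.
V_in − V_rec = 0.000118164 V = 0.118 mV.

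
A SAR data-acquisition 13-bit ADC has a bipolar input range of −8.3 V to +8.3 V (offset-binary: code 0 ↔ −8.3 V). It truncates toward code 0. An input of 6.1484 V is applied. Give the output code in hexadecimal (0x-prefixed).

code 0x1BDA (decimal 7130)

Full-scale span = 16.6 V; LSB = 16.6/2^13 = 2.026 mV.
(6.1484 − (−8.3)) / 0.00202637 = 7130.198 LSBs.
So the output code is 7130.
In hexadecimal (0x-prefixed): 0x1BDA.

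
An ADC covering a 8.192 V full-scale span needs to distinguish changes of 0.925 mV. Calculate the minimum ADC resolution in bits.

Number of steps required ≥ 8.192 V / 0.925 mV = 8856.22.
Need 2^N ≥ 8856.22; 2^13 = 8192, 2^14 = 16384.
Minimum N = 14.

14 bits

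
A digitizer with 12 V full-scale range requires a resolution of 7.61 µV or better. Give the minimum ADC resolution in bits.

21 bits

Number of steps required ≥ 12 V / 7.61 µV = 1576872.54.
Need 2^N ≥ 1576872.54; 2^20 = 1048576, 2^21 = 2097152.
Minimum N = 21.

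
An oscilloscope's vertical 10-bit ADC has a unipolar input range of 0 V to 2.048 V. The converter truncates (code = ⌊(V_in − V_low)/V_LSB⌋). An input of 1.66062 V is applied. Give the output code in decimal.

With 1024 levels over 2.048 V, one step is 2.000 mV.
(V_in − V_low)/LSB = (1.66062 − 0) / 0.002 = 830.310.
So the output code is 830.

code 830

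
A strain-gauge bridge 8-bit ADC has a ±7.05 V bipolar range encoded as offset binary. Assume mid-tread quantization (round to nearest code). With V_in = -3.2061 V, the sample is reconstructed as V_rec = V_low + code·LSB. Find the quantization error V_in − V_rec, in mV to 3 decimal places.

-11.569 mV

Step size: 14.1 V ÷ 2^8 = 55.078 mV.
Scaled input = 69.7900 LSBs, so code = 70.
V_rec = (−7.05) + 70·0.0550781 = -3.1945312 V.
Difference: -0.0115687 V → -11.569 mV.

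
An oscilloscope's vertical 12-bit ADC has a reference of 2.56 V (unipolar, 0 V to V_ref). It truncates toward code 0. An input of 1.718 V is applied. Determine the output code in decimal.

code 2748

Full-scale span = 2.56 V; LSB = 2.56/2^12 = 0.625 mV.
Input sits at 2748.800 steps above V_low.
So the output code is 2748.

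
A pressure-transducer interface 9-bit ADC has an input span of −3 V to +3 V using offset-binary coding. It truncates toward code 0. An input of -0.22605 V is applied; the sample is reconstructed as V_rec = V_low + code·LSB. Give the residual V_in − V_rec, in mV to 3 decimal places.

LSB = 6/2^9 = 11.719 mV.
Scaled input = 236.7104 LSBs, so code = 236.
Code 236 maps back to (−3) + 236×0.0117188 V = -0.234375 V.
Error = -0.22605 − (−0.234375) = 0.008325 V = 8.325 mV.

8.325 mV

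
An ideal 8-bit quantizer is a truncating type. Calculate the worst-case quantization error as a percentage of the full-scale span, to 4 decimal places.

Truncating → worst-case error = 1 LSB = V_FS/2^8, so 100/256 = 0.390625 % of full scale.

0.3906 %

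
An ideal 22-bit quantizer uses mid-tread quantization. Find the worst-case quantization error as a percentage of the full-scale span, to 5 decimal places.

Rounding → worst-case error = ½ LSB = V_FS/2^23, so 100/8388608 = 1.19209e-05 % of full scale.

0.00001 %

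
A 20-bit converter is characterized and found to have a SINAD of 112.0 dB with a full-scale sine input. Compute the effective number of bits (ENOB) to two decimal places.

ENOB = (SINAD − 1.76) / 6.02 = (112.0 − 1.76)/6.02 = 18.312.

18.31 bits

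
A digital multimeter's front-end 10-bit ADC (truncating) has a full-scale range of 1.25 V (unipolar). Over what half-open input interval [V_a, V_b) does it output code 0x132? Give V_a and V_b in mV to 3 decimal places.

LSB = 1.25/2^10 = 1.221 mV.
Code 0x132 = 306 decimal.
V_a = V_low + 306·LSB = 0.373535 V; V_b = V_low + 307·LSB = 0.374756 V.

[373.535 mV, 374.756 mV)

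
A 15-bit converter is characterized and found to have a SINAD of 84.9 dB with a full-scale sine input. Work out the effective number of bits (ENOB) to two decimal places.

13.81 bits

ENOB = (SINAD − 1.76) / 6.02 = (84.9 − 1.76)/6.02 = 13.811.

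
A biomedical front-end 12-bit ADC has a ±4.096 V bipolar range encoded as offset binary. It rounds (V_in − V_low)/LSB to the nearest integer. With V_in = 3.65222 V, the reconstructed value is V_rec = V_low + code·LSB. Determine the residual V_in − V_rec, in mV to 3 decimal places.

LSB = 8.192/2^12 = 2.000 mV.
(3.65222 − (−4.096))/0.002 = 3874.1100; round gives code 3874.
V_rec = (−4.096) + 3874·0.002 = 3.652 V.
Error = 3.65222 − 3.652 = 0.00022 V = 0.220 mV.

0.220 mV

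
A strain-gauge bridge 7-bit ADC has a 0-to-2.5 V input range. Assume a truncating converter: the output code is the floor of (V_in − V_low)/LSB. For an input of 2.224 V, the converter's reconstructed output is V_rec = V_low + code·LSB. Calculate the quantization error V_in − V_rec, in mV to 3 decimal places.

One LSB is 2.5 V / 128 = 19.531 mV.
(2.224 − 0)/0.0195312 = 113.8688; ⌊·⌋ gives code 113.
Reconstructed: 2.2070312 V.
V_in − V_rec = 0.0169688 V = 16.969 mV.

16.969 mV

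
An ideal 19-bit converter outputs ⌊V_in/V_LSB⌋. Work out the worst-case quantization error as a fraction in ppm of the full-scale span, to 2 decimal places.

1.91 ppm

Truncating → worst-case error = 1 LSB = V_FS/2^19, so 1e+06/524288 = 1.90735 ppm of full scale.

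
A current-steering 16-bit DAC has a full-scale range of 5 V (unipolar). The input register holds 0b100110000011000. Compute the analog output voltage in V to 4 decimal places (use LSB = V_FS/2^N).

LSB = 5 V / 2^16 = 76.29 µV.
Code 0b100110000011000 = 19480 decimal.
V_out = 0 + 19480 × 7.62939e-05 V = 1.48621 V.

1.4862 V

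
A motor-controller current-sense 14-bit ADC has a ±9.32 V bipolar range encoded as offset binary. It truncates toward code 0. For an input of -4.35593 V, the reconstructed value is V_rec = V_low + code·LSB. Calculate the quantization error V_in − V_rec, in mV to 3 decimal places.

0.305 mV

One LSB is 18.64 V / 16384 = 1.138 mV.
Scaled input = 4363.2684 LSBs, so code = 4363.
Reconstructed: -4.3562354 V.
Difference: 0.000305352 V → 0.305 mV.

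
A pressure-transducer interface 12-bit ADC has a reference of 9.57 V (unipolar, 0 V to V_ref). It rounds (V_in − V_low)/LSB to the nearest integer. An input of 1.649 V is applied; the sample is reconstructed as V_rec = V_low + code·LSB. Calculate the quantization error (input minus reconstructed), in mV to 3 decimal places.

-0.517 mV

LSB = 9.57/2^12 = 2.336 mV.
Scaled input = 705.7789 LSBs, so code = 706.
Reconstructed: 1.6495166 V.
Error = 1.649 − 1.6495166 = -0.000516602 V = -0.517 mV.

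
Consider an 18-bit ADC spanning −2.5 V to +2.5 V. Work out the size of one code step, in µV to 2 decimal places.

Full-scale span = 5 V.
LSB = 5 / 2^18 = 5 / 262144 = 1.90735e-05 V = 19.07 µV.

19.07 µV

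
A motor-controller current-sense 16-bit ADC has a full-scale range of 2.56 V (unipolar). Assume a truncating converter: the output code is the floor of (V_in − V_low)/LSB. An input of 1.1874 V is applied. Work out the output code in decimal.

code 30397

LSB = 2.56 V / 65536 = 39.06 µV.
Input sits at 30397.440 steps above V_low.
Floor → code 30397.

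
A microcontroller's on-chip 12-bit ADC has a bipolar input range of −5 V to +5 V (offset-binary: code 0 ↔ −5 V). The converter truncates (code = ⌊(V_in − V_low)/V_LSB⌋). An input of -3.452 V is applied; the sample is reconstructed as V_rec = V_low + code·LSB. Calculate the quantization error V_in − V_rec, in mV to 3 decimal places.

0.148 mV

Step size: 10 V ÷ 2^12 = 2.441 mV.
(-3.452 − (−5))/0.00244141 = 634.0608; ⌊·⌋ gives code 634.
Code 634 maps back to (−5) + 634×0.00244141 V = -3.4521484 V.
Difference: 0.000148437 V → 0.148 mV.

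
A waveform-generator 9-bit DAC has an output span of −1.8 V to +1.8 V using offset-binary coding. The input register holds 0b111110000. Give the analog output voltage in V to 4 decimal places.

LSB = 3.6 V / 2^9 = 7.031 mV.
Code 0b111110000 = 496 decimal.
V_out = (−1.8) + 496 × 0.00703125 V = 1.6875 V.

1.6875 V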